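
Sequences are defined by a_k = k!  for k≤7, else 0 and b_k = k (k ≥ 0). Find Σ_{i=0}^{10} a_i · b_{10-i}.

18821

This is [x^10] in the product of the two ordinary generating functions.
Σ = 1·10 + 1·9 + 2·8 + 6·7 + 24·6 + 120·5 + 720·4 + 5040·3 + 0·2 + 0·1 + 0·0 = 18821.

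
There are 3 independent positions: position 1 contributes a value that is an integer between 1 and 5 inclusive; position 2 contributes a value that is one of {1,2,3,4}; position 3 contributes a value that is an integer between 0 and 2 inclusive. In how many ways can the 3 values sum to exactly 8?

The generating function for the choices is (t + t² + t³ + t⁴ + t⁵)·(t + t² + t³ + t⁴)·(1 + t + t²); the count is [t⁸].
(t + t² + t³ + t⁴ + t⁵) has coefficients 0,1,1,1,1,1 for degrees 0…5.
(t + t² + t³ + t⁴) has coefficients 0,1,1,1,1,0,0,0,0 for degrees 0…8.
Finally multiplying by (1 + t + t²), the product of all factors after the first has coefficients 0,1,2,3,3,2,1,0,0 for degrees 0…8.
[t⁸] = 1·0 + 1·1 + 1·2 + 1·3 + 1·3 = 9.

9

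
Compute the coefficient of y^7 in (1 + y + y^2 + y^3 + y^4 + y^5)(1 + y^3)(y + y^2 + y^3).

5

(1 + y + y^2 + y^3 + y^4 + y^5) has coefficients 1,1,1,1,1,1 for degrees 0…5.
(1 + y^3) has coefficients 1,0,0,1,0,0,0,0 for degrees 0…7.
Finally multiplying by (y + y^2 + y^3), the product of all factors after the first has coefficients 0,1,1,1,1,1,1,0 for degrees 0…7.
[y^7] = 1·0 + 1·1 + 1·1 + 1·1 + 1·1 + 1·1 = 5.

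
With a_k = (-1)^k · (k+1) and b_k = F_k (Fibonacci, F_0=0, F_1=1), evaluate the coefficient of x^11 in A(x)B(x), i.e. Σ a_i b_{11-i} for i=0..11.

Write out a_i and b_{11-i} for i = 0,…,11 and sum the products.
Σ = 1·89 − 2·55 + 3·34 − 4·21 + 5·13 − 6·8 + 7·5 − 8·3 + 9·2 − 10·1 + 11·1 − 12·0 = 44.

44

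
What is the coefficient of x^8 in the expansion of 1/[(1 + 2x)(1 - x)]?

171

Partial fractions give a closed form: a_n = (2/3)·(-2)^n + (1/3)·1^n.
At n = 8: a_8 = 171.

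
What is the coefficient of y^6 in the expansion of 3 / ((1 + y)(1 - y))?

3

The denominator gives the recurrence a_n = a_(n−2) for n ≥ 2; the numerator fixes a_0 = 3, a_1 = 0.
Iterating: 3, 0, 3, 0, 3, 0, 3, so a_6 = 3.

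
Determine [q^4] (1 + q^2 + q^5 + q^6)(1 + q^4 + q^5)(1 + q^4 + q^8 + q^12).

2

(1 + q^2 + q^5 + q^6) has coefficients 1,0,1,0,0 for degrees 0…4.
(1 + q^4 + q^5) has coefficients 1,0,0,0,1 for degrees 0…4.
Finally multiplying by (1 + q^4 + q^8 + q^12), the product of all factors after the first has coefficients 1,0,0,0,2 for degrees 0…4.
[q^4] = 1·2 + 1·0 = 2.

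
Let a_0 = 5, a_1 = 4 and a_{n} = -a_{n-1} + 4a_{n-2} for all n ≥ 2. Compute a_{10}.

The ordinary generating function has denominator 1 + t - 4t^2.
Iterating the recurrence: a_0,…,a_{10} = 5, 4, 16, 0, 64, -64, 320, -576, 1856, -4160, 11584.

11584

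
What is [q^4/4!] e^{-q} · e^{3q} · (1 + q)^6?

The EGF product rule gives c_4 = Σ_{k_1+k_2+k_3=4} C(4; k_1,k_2,k_3) · ∏ g_i(k_i), where e^{-q} gives (-1)^k; e^{3q} gives (3)^k; (1+q)^6 gives the falling factorial (6)_k.
g_1(k) for k = 0…4: 1, -1, 1, -1, 1.
g_2(k) for k = 0…4: 1, 3, 9, 27, 81.
g_3(k) for k = 0…4: 1, 6, 30, 120, 360.
First combine the last two factors: h(k) = Σ_j C(k,j)·g_2(j)·g_3(k−j) for k = 0…4: 1, 9, 75, 579, 4149.
c_4 = Σ_k C(4,k)·g_1(k)·h(4−k) = 1·1·4149 + 4·(-1)·579 + 6·1·75 + 4·(-1)·9 + 1·1·1 = 4149 − 2316 + 450 − 36 + 1 = 2248.

2248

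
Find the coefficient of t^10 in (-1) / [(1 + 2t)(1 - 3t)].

-35839

The denominator gives the recurrence a_n = a_(n−1) + 6a_(n−2) for n ≥ 3; the numerator fixes a_0 = -1, a_1 = -1, a_2 = -7.
Iterating: -1, -1, -7, -13, -55, -133, -463, -1261, -4039, -11605, -35839, so a_10 = -35839.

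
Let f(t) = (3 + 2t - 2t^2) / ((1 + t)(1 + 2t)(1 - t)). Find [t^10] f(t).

2049

Partial fractions give a closed form: a_n = (1/2)·(-1)^n + (2)·(-2)^n + (1/2)·1^n.
At n = 10: a_10 = 2049.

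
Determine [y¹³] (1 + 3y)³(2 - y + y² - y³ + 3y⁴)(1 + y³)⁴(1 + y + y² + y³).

(1 + 3y)³ has coefficients 1,9,27,27 for degrees 0…3.
(2 - y + y² - y³ + 3y⁴) has coefficients 2,-1,1,-1,3,0,0,0,0,0,0,0,0,0 for degrees 0…13.
Multiplying by (1 + y³)⁴ gives running coefficients 2,-1,1,7,-1,4,8,6,6,2,14,4,-2,11 for degrees 0…13.
Finally multiplying by (1 + y + y² + y³), the product of all factors after the first has coefficients 2,1,2,9,6,11,18,17,24,22,28,26,18,27 for degrees 0…13.
[y¹³] = 1·27 + 9·18 + 27·26 + 27·28 = 1647.

1647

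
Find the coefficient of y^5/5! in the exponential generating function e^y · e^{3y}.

The EGF product rule gives c_5 = Σ_{k_1+k_2=5} C(5; k_1,k_2) · ∏ g_i(k_i), where e^y gives (1)^k; e^{3y} gives (3)^k.
g_1(k) for k = 0…5: 1, 1, 1, 1, 1, 1.
g_2(k) for k = 0…5: 1, 3, 9, 27, 81, 243.
c_5 = Σ_k C(5,k)·g_1(k)·g_2(5−k) = 1·1·243 + 5·1·81 + 10·1·27 + 10·1·9 + 5·1·3 + 1·1·1 = 243 + 405 + 270 + 90 + 15 + 1 = 1024.

1024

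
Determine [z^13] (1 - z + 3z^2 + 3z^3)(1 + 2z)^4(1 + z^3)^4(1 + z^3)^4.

6314

(1 - z + 3z^2 + 3z^3) has coefficients 1,-1,3,3 for degrees 0…3.
(1 + 2z)^4 has coefficients 1,8,24,32,16,0,0,0,0,0,0,0,0,0 for degrees 0…13.
Multiplying by (1 + z^3)^4 gives running coefficients 1,8,24,36,48,96,134,112,144,196,128,96,129,72 for degrees 0…13.
Finally multiplying by (1 + z^3)^4, the product of all factors after the first has coefficients 1,8,24,40,80,192,284,352,672,952,896,1344,1862,1456 for degrees 0…13.
[z^13] = 1·1456 − 1·1862 + 3·1344 + 3·896 = 6314.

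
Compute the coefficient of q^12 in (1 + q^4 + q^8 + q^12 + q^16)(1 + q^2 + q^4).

(1 + q^4 + q^8 + q^12 + q^16) has coefficients 1,0,0,0,1,0,0,0,1,0,0,0,1 for degrees 0…12.
(1 + q^2 + q^4) has coefficients 1,0,1,0,1,0,0,0,0,0,0,0,0 for degrees 0…12.
[q^12] = 1·0 + 1·0 + 1·1 + 1·1 = 2.

2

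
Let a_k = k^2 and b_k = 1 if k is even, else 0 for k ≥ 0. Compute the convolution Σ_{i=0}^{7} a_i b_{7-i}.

84

The convolution is the x^7 coefficient of A(x)B(x).
Σ = 0·0 + 1·1 + 4·0 + 9·1 + 16·0 + 25·1 + 36·0 + 49·1 = 84.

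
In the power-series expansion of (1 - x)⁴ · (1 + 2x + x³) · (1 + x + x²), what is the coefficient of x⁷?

(1 - x)⁴ has coefficients 1,-4,6,-4,1 for degrees 0…4.
(1 + 2x + x³) has coefficients 1,2,0,1,0,0,0,0 for degrees 0…7.
Finally multiplying by (1 + x + x²), the product of all factors after the first has coefficients 1,3,3,3,1,1,0,0 for degrees 0…7.
[x⁷] = 1·0 − 4·0 + 6·1 − 4·1 + 1·3 = 5.

5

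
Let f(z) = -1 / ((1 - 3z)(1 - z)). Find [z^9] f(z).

The denominator gives the recurrence a_n = 4a_(n−1) − 3a_(n−2) for n ≥ 2; the numerator fixes a_0 = -1, a_1 = -4.
Iterating: -1, -4, -13, -40, -121, -364, -1093, -3280, -9841, -29524, so a_9 = -29524.

-29524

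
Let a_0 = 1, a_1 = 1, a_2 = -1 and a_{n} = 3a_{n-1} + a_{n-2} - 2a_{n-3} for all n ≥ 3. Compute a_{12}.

The ordinary generating function has denominator 1 - 3z - z^2 + 2z^3.
Iterating the recurrence: a_0,…,a_{12} = 1, 1, -1, -4, -15, -47, -148, -461, -1437, -4476, -13943, -43431, -135284.

-135284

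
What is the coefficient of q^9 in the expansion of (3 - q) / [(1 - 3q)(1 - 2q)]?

Partial fractions give a closed form: a_n = (8)·3^n + (-5)·2^n.
At n = 9: a_9 = 154904.

154904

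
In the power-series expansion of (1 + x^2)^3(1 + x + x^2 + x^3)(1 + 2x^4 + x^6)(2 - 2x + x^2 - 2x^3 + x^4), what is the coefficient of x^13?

(1 + x^2)^3 has coefficients 1,0,3,0,3,0,1 for degrees 0…6.
(1 + x + x^2 + x^3) has coefficients 1,1,1,1,0,0,0,0,0,0,0,0,0,0 for degrees 0…13.
Multiplying by (1 + 2x^4 + x^6) gives running coefficients 1,1,1,1,2,2,3,3,1,1,0,0,0,0 for degrees 0…13.
Finally multiplying by (2 - 2x + x^2 - 2x^3 + x^4), the product of all factors after the first has coefficients 2,0,1,-1,2,0,3,-1,-3,-1,-4,2,-1,1 for degrees 0…13.
[x^13] = 1·1 + 3·2 + 3·(-1) + 1·(-1) = 3.

3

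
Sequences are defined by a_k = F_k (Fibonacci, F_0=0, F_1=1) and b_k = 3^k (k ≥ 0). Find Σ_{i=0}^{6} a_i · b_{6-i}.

Write out a_i and b_{6-i} for i = 0,…,6 and sum the products.
Σ = 0·729 + 1·243 + 1·81 + 2·27 + 3·9 + 5·3 + 8·1 = 428.

428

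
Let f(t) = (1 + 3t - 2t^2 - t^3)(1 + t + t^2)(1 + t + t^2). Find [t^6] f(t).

(1 + 3t - 2t^2 - t^3) has coefficients 1,3,-2,-1 for degrees 0…3.
(1 + t + t^2) has coefficients 1,1,1,0,0,0,0 for degrees 0…6.
Finally multiplying by (1 + t + t^2), the product of all factors after the first has coefficients 1,2,3,2,1,0,0 for degrees 0…6.
[t^6] = 1·0 + 3·0 − 2·1 − 1·2 = -4.

-4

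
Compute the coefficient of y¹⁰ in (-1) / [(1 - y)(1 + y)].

The denominator gives the recurrence a_n = a_(n−2) for n ≥ 2; the numerator fixes a_0 = -1, a_1 = 0.
Iterating: -1, 0, -1, 0, -1, 0, -1, 0, -1, 0, -1, so a_10 = -1.

-1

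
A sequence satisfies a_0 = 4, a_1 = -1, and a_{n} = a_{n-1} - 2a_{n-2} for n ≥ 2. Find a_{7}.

The ordinary generating function has denominator 1 - t + 2t^2.
Iterating the recurrence: a_0,…,a_{7} = 4, -1, -9, -7, 11, 25, 3, -47.

-47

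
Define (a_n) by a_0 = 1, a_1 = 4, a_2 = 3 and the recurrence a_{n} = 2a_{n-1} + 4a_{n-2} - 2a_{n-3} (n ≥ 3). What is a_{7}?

1480

The ordinary generating function has denominator 1 - 2t - 4t^2 + 2t^3.
Iterating the recurrence: a_0,…,a_{7} = 1, 4, 3, 20, 44, 162, 460, 1480.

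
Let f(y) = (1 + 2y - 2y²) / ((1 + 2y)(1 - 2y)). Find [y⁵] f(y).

32

The denominator gives the recurrence a_n = 4a_(n−2) for n ≥ 3; the numerator fixes a_0 = 1, a_1 = 2, a_2 = 2.
Iterating: 1, 2, 2, 8, 8, 32, so a_5 = 32.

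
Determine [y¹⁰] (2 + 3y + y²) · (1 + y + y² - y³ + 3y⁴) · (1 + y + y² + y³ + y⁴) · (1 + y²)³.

(2 + 3y + y²) has coefficients 2,3,1 for degrees 0…2.
(1 + y + y² - y³ + 3y⁴) has coefficients 1,1,1,-1,3,0,0,0,0,0,0 for degrees 0…10.
Multiplying by (1 + y + y² + y³ + y⁴) gives running coefficients 1,2,3,2,5,4,3,2,3,0,0 for degrees 0…10.
Finally multiplying by (1 + y²)³, the product of all factors after the first has coefficients 1,2,6,8,17,16,28,22,30,20,23 for degrees 0…10.
[y¹⁰] = 2·23 + 3·20 + 1·30 = 136.

136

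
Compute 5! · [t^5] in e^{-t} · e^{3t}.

32

The EGF product rule gives c_5 = Σ_{k_1+k_2=5} C(5; k_1,k_2) · ∏ g_i(k_i), where e^{-t} gives (-1)^k; e^{3t} gives (3)^k.
g_1(k) for k = 0…5: 1, -1, 1, -1, 1, -1.
g_2(k) for k = 0…5: 1, 3, 9, 27, 81, 243.
c_5 = Σ_k C(5,k)·g_1(k)·g_2(5−k) = 1·1·243 + 5·(-1)·81 + 10·1·27 + 10·(-1)·9 + 5·1·3 + 1·(-1)·1 = 243 − 405 + 270 − 90 + 15 − 1 = 32.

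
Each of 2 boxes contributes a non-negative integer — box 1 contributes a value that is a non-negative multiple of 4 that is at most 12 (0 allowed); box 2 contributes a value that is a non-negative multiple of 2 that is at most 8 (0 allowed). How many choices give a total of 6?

The generating function for the choices is (1 + x⁴ + x⁸ + x¹²)·(1 + x² + x⁴ + x⁶ + x⁸); the count is [x⁶].
(1 + x⁴ + x⁸ + x¹²) has coefficients 1,0,0,0,1,0,0 for degrees 0…6.
(1 + x² + x⁴ + x⁶ + x⁸) has coefficients 1,0,1,0,1,0,1 for degrees 0…6.
[x⁶] = 1·1 + 1·1 = 2.

2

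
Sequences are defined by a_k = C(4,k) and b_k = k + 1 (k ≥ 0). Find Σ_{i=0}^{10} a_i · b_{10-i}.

This is [x^10] in the product of the two ordinary generating functions.
Σ = 1·11 + 4·10 + 6·9 + 4·8 + 1·7 + 0·6 + 0·5 + 0·4 + 0·3 + 0·2 + 0·1 = 144.

144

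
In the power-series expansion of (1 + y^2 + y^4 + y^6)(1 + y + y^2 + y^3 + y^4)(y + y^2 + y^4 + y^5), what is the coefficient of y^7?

9

(1 + y^2 + y^4 + y^6) has coefficients 1,0,1,0,1,0,1 for degrees 0…6.
(1 + y + y^2 + y^3 + y^4) has coefficients 1,1,1,1,1,0,0,0 for degrees 0…7.
Finally multiplying by (y + y^2 + y^4 + y^5), the product of all factors after the first has coefficients 0,1,2,2,3,4,3,2 for degrees 0…7.
[y^7] = 1·2 + 1·4 + 1·2 + 1·1 = 9.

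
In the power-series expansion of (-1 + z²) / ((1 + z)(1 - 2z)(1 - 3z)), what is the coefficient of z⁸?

Partial fractions give a closed form: a_n = (1)·2^n + (-2)·3^n.
At n = 8: a_8 = -12866.

-12866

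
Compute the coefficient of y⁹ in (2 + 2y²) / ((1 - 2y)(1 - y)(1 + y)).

1704

Partial fractions give a closed form: a_n = (10/3)·2^n + (-2)·1^n + (2/3)·(-1)^n.
At n = 9: a_9 = 1704.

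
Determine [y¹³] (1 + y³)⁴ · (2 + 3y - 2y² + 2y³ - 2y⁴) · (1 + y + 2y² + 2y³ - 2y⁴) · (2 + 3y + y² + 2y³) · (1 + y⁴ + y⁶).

580

(1 + y³)⁴ has coefficients 1,0,0,4,0,0,6,0,0,4,0,0,1 for degrees 0…12.
(2 + 3y - 2y² + 2y³ - 2y⁴) has coefficients 2,3,-2,2,-2,0,0,0,0,0,0,0,0,0 for degrees 0…13.
Multiplying by (1 + y + 2y² + 2y³ - 2y⁴) gives running coefficients 2,5,5,10,-2,-8,4,-8,4,0,0,0,0,0 for degrees 0…13.
Multiplying by (2 + 3y + y² + 2y³) gives running coefficients 4,16,27,44,41,-2,2,-16,-28,12,-12,8,0,0 for degrees 0…13.
Finally multiplying by (1 + y⁴ + y⁶), the product of all factors after the first has coefficients 4,16,27,44,45,14,33,44,40,54,31,-10,-26,-4 for degrees 0…13.
[y¹³] = 1·(-4) + 4·31 + 6·44 + 4·45 + 1·16 = 580.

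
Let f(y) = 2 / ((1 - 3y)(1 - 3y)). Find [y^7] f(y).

The denominator gives the recurrence a_n = 6a_(n−1) − 9a_(n−2) for n ≥ 2; the numerator fixes a_0 = 2, a_1 = 12.
Iterating: 2, 12, 54, 216, 810, 2916, 10206, 34992, so a_7 = 34992.

34992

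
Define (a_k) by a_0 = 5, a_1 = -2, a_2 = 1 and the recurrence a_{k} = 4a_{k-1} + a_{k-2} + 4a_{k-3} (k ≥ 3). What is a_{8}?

The ordinary generating function has denominator 1 - 4x - x^2 - 4x^3.
Iterating the recurrence: a_0,…,a_{8} = 5, -2, 1, 22, 81, 350, 1569, 6950, 30769.

30769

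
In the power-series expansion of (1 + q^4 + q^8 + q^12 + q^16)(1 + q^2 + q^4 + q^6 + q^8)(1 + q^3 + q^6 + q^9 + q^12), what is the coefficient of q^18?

7

(1 + q^4 + q^8 + q^12 + q^16) has coefficients 1,0,0,0,1,0,0,0,1,0,0,0,1,0,0,0,1 for degrees 0…16.
(1 + q^2 + q^4 + q^6 + q^8) has coefficients 1,0,1,0,1,0,1,0,1,0,0,0,0,0,0,0,0,0,0 for degrees 0…18.
Finally multiplying by (1 + q^3 + q^6 + q^9 + q^12), the product of all factors after the first has coefficients 1,0,1,1,1,1,2,1,2,2,1,2,2,1,2,1,1,1,1 for degrees 0…18.
[q^18] = 1·1 + 1·2 + 1·1 + 1·2 + 1·1 = 7.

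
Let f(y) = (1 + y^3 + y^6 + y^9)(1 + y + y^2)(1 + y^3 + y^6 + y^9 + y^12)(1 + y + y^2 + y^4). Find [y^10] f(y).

(1 + y^3 + y^6 + y^9) has coefficients 1,0,0,1,0,0,1,0,0,1 for degrees 0…9.
(1 + y + y^2) has coefficients 1,1,1,0,0,0,0,0,0,0,0 for degrees 0…10.
Multiplying by (1 + y^3 + y^6 + y^9 + y^12) gives running coefficients 1,1,1,1,1,1,1,1,1,1,1 for degrees 0…10.
Finally multiplying by (1 + y + y^2 + y^4), the product of all factors after the first has coefficients 1,2,3,3,4,4,4,4,4,4,4 for degrees 0…10.
[y^10] = 1·4 + 1·4 + 1·4 + 1·2 = 14.

14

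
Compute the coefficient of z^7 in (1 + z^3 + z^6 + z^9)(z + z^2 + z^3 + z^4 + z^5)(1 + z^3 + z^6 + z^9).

(1 + z^3 + z^6 + z^9) has coefficients 1,0,0,1,0,0,1,0 for degrees 0…7.
(z + z^2 + z^3 + z^4 + z^5) has coefficients 0,1,1,1,1,1,0,0 for degrees 0…7.
Finally multiplying by (1 + z^3 + z^6 + z^9), the product of all factors after the first has coefficients 0,1,1,1,2,2,1,2 for degrees 0…7.
[z^7] = 1·2 + 1·2 + 1·1 = 5.

5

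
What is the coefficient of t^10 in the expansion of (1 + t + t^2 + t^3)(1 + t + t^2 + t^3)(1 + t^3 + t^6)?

3

(1 + t + t^2 + t^3) has coefficients 1,1,1,1 for degrees 0…3.
(1 + t + t^2 + t^3) has coefficients 1,1,1,1,0,0,0,0,0,0,0 for degrees 0…10.
Finally multiplying by (1 + t^3 + t^6), the product of all factors after the first has coefficients 1,1,1,2,1,1,2,1,1,1,0 for degrees 0…10.
[t^10] = 1·0 + 1·1 + 1·1 + 1·1 = 3.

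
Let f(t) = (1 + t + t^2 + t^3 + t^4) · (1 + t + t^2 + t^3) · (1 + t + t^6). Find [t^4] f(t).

8

(1 + t + t^2 + t^3 + t^4) has coefficients 1,1,1,1,1 for degrees 0…4.
(1 + t + t^2 + t^3) has coefficients 1,1,1,1,0 for degrees 0…4.
Finally multiplying by (1 + t + t^6), the product of all factors after the first has coefficients 1,2,2,2,1 for degrees 0…4.
[t^4] = 1·1 + 1·2 + 1·2 + 1·2 + 1·1 = 8.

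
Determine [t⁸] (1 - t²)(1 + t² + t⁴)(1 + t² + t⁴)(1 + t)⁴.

-6

(1 - t²) has coefficients 1,0,-1 for degrees 0…2.
(1 + t² + t⁴) has coefficients 1,0,1,0,1,0,0,0,0 for degrees 0…8.
Multiplying by (1 + t² + t⁴) gives running coefficients 1,0,2,0,3,0,2,0,1 for degrees 0…8.
Finally multiplying by (1 + t)⁴, the product of all factors after the first has coefficients 1,4,8,12,16,20,22,20,16 for degrees 0…8.
[t⁸] = 1·16 − 1·22 = -6.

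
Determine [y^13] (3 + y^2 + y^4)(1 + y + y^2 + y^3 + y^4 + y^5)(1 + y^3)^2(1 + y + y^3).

(3 + y^2 + y^4) has coefficients 3,0,1,0,1 for degrees 0…4.
(1 + y + y^2 + y^3 + y^4 + y^5) has coefficients 1,1,1,1,1,1,0,0,0,0,0,0,0,0 for degrees 0…13.
Multiplying by (1 + y^3)^2 gives running coefficients 1,1,1,3,3,3,3,3,3,1,1,1,0,0 for degrees 0…13.
Finally multiplying by (1 + y + y^3), the product of all factors after the first has coefficients 1,2,2,5,7,7,9,9,9,7,5,5,2,1 for degrees 0…13.
[y^13] = 3·1 + 1·5 + 1·7 = 15.

15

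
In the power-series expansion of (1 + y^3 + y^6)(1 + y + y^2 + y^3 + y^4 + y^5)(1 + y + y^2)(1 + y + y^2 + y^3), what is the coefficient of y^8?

24

(1 + y^3 + y^6) has coefficients 1,0,0,1,0,0,1 for degrees 0…6.
(1 + y + y^2 + y^3 + y^4 + y^5) has coefficients 1,1,1,1,1,1,0,0,0 for degrees 0…8.
Multiplying by (1 + y + y^2) gives running coefficients 1,2,3,3,3,3,2,1,0 for degrees 0…8.
Finally multiplying by (1 + y + y^2 + y^3), the product of all factors after the first has coefficients 1,3,6,9,11,12,11,9,6 for degrees 0…8.
[y^8] = 1·6 + 1·12 + 1·6 = 24.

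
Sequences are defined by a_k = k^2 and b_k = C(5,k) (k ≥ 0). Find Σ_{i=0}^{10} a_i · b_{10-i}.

1840

This is [x^10] in the product of the two ordinary generating functions.
Σ = 0·0 + 1·0 + 4·0 + 9·0 + 16·0 + 25·1 + 36·5 + 49·10 + 64·10 + 81·5 + 100·1 = 1840.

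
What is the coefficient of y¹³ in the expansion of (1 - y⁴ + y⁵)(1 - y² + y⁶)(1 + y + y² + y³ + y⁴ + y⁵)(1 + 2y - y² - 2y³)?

(1 - y⁴ + y⁵) has coefficients 1,0,0,0,-1,1 for degrees 0…5.
(1 - y² + y⁶) has coefficients 1,0,-1,0,0,0,1,0,0,0,0,0,0,0 for degrees 0…13.
Multiplying by (1 + y + y² + y³ + y⁴ + y⁵) gives running coefficients 1,1,0,0,0,0,0,0,1,1,1,1,0,0 for degrees 0…13.
Finally multiplying by (1 + 2y - y² - 2y³), the product of all factors after the first has coefficients 1,3,1,-3,-2,0,0,0,1,3,2,0,-1,-3 for degrees 0…13.
[y¹³] = 1·(-3) − 1·3 + 1·1 = -5.

-5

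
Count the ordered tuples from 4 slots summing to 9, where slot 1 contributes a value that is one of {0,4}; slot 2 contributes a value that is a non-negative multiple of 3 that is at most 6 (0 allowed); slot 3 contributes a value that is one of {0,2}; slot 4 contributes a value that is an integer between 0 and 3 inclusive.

5

The generating function for the choices is (1 + x^4)·(1 + x^3 + x^6)·(1 + x^2)·(1 + x + x^2 + x^3); the count is [x^9].
(1 + x^4) has coefficients 1,0,0,0,1 for degrees 0…4.
(1 + x^3 + x^6) has coefficients 1,0,0,1,0,0,1,0,0,0 for degrees 0…9.
Multiplying by (1 + x^2) gives running coefficients 1,0,1,1,0,1,1,0,1,0 for degrees 0…9.
Finally multiplying by (1 + x + x^2 + x^3), the product of all factors after the first has coefficients 1,1,2,3,2,3,3,2,3,2 for degrees 0…9.
[x^9] = 1·2 + 1·3 = 5.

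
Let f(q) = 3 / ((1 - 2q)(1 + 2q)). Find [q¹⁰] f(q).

Partial fractions give a closed form: a_n = (3/2)·2^n + (3/2)·(-2)^n.
At n = 10: a_10 = 3072.

3072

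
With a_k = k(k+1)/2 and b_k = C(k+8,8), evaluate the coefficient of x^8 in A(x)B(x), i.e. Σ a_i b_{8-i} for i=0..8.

31824

Write out a_i and b_{8-i} for i = 0,…,8 and sum the products.
Σ = 0·12870 + 1·6435 + 3·3003 + 6·1287 + 10·495 + 15·165 + 21·45 + 28·9 + 36·1 = 31824.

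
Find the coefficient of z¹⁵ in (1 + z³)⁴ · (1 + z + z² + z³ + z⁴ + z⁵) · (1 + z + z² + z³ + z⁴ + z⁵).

(1 + z³)⁴ has coefficients 1,0,0,4,0,0,6,0,0,4,0,0,1 for degrees 0…12.
(1 + z + z² + z³ + z⁴ + z⁵) has coefficients 1,1,1,1,1,1,0,0,0,0,0,0,0,0,0,0 for degrees 0…15.
Finally multiplying by (1 + z + z² + z³ + z⁴ + z⁵), the product of all factors after the first has coefficients 1,2,3,4,5,6,5,4,3,2,1,0,0,0,0,0 for degrees 0…15.
[z¹⁵] = 1·0 + 4·0 + 6·2 + 4·5 + 1·4 = 36.

36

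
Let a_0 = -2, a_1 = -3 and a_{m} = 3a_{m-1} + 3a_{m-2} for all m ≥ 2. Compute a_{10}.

-613575

The ordinary generating function has denominator 1 - 3z - 3z^2.
Iterating the recurrence: a_0,…,a_{10} = -2, -3, -15, -54, -207, -783, -2970, -11259, -42687, -161838, -613575.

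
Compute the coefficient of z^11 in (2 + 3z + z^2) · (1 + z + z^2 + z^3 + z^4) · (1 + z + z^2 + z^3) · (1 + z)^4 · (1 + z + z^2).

(2 + 3z + z^2) has coefficients 2,3,1 for degrees 0…2.
(1 + z + z^2 + z^3 + z^4) has coefficients 1,1,1,1,1,0,0,0,0,0,0,0 for degrees 0…11.
Multiplying by (1 + z + z^2 + z^3) gives running coefficients 1,2,3,4,4,3,2,1,0,0,0,0 for degrees 0…11.
Multiplying by (1 + z)^4 gives running coefficients 1,6,17,32,47,57,57,47,32,17,6,1 for degrees 0…11.
Finally multiplying by (1 + z + z^2), the product of all factors after the first has coefficients 1,7,24,55,96,136,161,161,136,96,55,24 for degrees 0…11.
[z^11] = 2·24 + 3·55 + 1·96 = 309.

309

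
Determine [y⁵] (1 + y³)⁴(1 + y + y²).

4

(1 + y³)⁴ has coefficients 1,0,0,4,0,0 for degrees 0…5.
(1 + y + y²) has coefficients 1,1,1,0,0,0 for degrees 0…5.
[y⁵] = 1·0 + 4·1 = 4.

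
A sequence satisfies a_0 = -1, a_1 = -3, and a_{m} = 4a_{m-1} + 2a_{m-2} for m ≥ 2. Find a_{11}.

The ordinary generating function has denominator 1 - 4t - 2t^2.
Iterating the recurrence: a_0,…,a_{11} = -1, -3, -14, -62, -276, -1228, -5464, -24312, -108176, -481328, -2141664, -9529312.

-9529312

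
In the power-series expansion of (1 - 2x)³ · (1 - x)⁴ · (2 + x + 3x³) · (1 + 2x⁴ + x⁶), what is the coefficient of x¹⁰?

-496

(1 - 2x)³ has coefficients 1,-6,12,-8 for degrees 0…3.
(1 - x)⁴ has coefficients 1,-4,6,-4,1,0,0,0,0,0,0 for degrees 0…10.
Multiplying by (2 + x + 3x³) gives running coefficients 2,-7,8,1,-14,19,-12,3,0,0,0 for degrees 0…10.
Finally multiplying by (1 + 2x⁴ + x⁶), the product of all factors after the first has coefficients 2,-7,8,1,-10,5,6,-2,-20,39,-38 for degrees 0…10.
[x¹⁰] = 1·(-38) − 6·39 + 12·(-20) − 8·(-2) = -496.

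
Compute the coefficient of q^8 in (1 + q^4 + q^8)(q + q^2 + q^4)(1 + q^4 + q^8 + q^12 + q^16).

(1 + q^4 + q^8) has coefficients 1,0,0,0,1,0,0,0,1 for degrees 0…8.
(q + q^2 + q^4) has coefficients 0,1,1,0,1,0,0,0,0 for degrees 0…8.
Finally multiplying by (1 + q^4 + q^8 + q^12 + q^16), the product of all factors after the first has coefficients 0,1,1,0,1,1,1,0,1 for degrees 0…8.
[q^8] = 1·1 + 1·1 + 1·0 = 2.

2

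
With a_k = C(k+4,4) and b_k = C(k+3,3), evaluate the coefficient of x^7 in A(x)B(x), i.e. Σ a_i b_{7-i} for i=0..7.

Write out a_i and b_{7-i} for i = 0,…,7 and sum the products.
Σ = 1·120 + 5·84 + 15·56 + 35·35 + 70·20 + 126·10 + 210·4 + 330·1 = 6435.

6435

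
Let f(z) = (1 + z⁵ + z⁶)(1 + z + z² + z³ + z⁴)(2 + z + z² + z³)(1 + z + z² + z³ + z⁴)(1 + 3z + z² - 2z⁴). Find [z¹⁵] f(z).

(1 + z⁵ + z⁶) has coefficients 1,0,0,0,0,1,1 for degrees 0…6.
(1 + z + z² + z³ + z⁴) has coefficients 1,1,1,1,1,0,0,0,0,0,0,0,0,0,0,0 for degrees 0…15.
Multiplying by (2 + z + z² + z³) gives running coefficients 2,3,4,5,5,3,2,1,0,0,0,0,0,0,0,0 for degrees 0…15.
Multiplying by (1 + z + z² + z³ + z⁴) gives running coefficients 2,5,9,14,19,20,19,16,11,6,3,1,0,0,0,0 for degrees 0…15.
Finally multiplying by (1 + 3z + z² - 2z⁴), the product of all factors after the first has coefficients 2,11,26,46,66,81,80,65,40,15,-6,-16,-16,-11,-6,-2 for degrees 0…15.
[z¹⁵] = 1·(-2) + 1·(-6) + 1·15 = 7.

7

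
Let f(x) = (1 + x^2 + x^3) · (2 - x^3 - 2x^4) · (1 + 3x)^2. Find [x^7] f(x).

(1 + x^2 + x^3) has coefficients 1,0,1,1 for degrees 0…3.
(2 - x^3 - 2x^4) has coefficients 2,0,0,-1,-2,0,0,0 for degrees 0…7.
Finally multiplying by (1 + 3x)^2, the product of all factors after the first has coefficients 2,12,18,-1,-8,-21,-18,0 for degrees 0…7.
[x^7] = 1·0 + 1·(-21) + 1·(-8) = -29.

-29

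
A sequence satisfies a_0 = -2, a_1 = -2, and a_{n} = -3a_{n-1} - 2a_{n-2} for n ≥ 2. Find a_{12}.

16378

The ordinary generating function has denominator 1 + 3x + 2x^2.
Iterating the recurrence: a_0,…,a_{12} = -2, -2, 10, -26, 58, -122, 250, -506, 1018, -2042, 4090, -8186, 16378.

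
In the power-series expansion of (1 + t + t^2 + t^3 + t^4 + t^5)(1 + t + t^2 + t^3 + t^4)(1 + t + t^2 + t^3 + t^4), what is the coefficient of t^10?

(1 + t + t^2 + t^3 + t^4 + t^5) has coefficients 1,1,1,1,1,1 for degrees 0…5.
(1 + t + t^2 + t^3 + t^4) has coefficients 1,1,1,1,1,0,0,0,0,0,0 for degrees 0…10.
Finally multiplying by (1 + t + t^2 + t^3 + t^4), the product of all factors after the first has coefficients 1,2,3,4,5,4,3,2,1,0,0 for degrees 0…10.
[t^10] = 1·0 + 1·0 + 1·1 + 1·2 + 1·3 + 1·4 = 10.

10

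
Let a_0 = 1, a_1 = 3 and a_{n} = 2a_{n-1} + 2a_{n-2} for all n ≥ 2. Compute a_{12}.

186304

The ordinary generating function has denominator 1 - 2q - 2q^2.
Iterating the recurrence: a_0,…,a_{12} = 1, 3, 8, 22, 60, 164, 448, 1224, 3344, 9136, 24960, 68192, 186304.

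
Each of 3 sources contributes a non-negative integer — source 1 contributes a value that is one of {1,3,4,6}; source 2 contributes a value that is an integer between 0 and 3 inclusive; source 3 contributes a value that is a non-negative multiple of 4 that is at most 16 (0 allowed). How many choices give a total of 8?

The generating function for the choices is (t + t^3 + t^4 + t^6)·(1 + t + t^2 + t^3)·(1 + t^4 + t^8 + t^12 + t^16); the count is [t^8].
(t + t^3 + t^4 + t^6) has coefficients 0,1,0,1,1,0,1 for degrees 0…6.
(1 + t + t^2 + t^3) has coefficients 1,1,1,1,0,0,0,0,0 for degrees 0…8.
Finally multiplying by (1 + t^4 + t^8 + t^12 + t^16), the product of all factors after the first has coefficients 1,1,1,1,1,1,1,1,1 for degrees 0…8.
[t^8] = 1·1 + 1·1 + 1·1 + 1·1 = 4.

4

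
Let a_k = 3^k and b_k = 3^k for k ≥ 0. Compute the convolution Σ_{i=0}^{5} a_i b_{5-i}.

The convolution is the t^5 coefficient of A(t)B(t).
Σ = 1·243 + 3·81 + 9·27 + 27·9 + 81·3 + 243·1 = 1458.

1458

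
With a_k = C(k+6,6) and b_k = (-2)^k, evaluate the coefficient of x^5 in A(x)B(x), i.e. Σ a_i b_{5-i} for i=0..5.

234

This is [x^5] in the product of the two ordinary generating functions.
Σ = 1·(-32) + 7·16 + 28·(-8) + 84·4 + 210·(-2) + 462·1 = 234.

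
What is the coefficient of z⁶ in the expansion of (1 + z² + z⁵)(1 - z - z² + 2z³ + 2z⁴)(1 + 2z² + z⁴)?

3

(1 + z² + z⁵) has coefficients 1,0,1,0,0,1 for degrees 0…5.
(1 - z - z² + 2z³ + 2z⁴) has coefficients 1,-1,-1,2,2,0,0 for degrees 0…6.
Finally multiplying by (1 + 2z² + z⁴), the product of all factors after the first has coefficients 1,-1,1,0,1,3,3 for degrees 0…6.
[z⁶] = 1·3 + 1·1 + 1·(-1) = 3.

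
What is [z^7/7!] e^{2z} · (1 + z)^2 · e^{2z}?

The EGF product rule gives c_7 = Σ_{k_1+k_2+k_3=7} C(7; k_1,k_2,k_3) · ∏ g_i(k_i), where e^{2z} gives (2)^k; (1+z)^2 gives the falling factorial (2)_k; e^{2z} gives (2)^k.
g_1(k) for k = 0…7: 1, 2, 4, 8, 16, 32, 64, 128.
g_2(k) for k = 0…7: 1, 2, 2, 0, 0, 0, 0, 0.
g_3(k) for k = 0…7: 1, 2, 4, 8, 16, 32, 64, 128.
First combine the last two factors: h(k) = Σ_j C(k,j)·g_2(j)·g_3(k−j) for k = 0…7: 1, 4, 14, 44, 128, 352, 928, 2368.
c_7 = Σ_k C(7,k)·g_1(k)·h(7−k) = 1·1·2368 + 7·2·928 + 21·4·352 + 35·8·128 + 35·16·44 + 21·32·14 + 7·64·4 + 1·128·1 = 2368 + 12992 + 29568 + 35840 + 24640 + 9408 + 1792 + 128 = 116736.

116736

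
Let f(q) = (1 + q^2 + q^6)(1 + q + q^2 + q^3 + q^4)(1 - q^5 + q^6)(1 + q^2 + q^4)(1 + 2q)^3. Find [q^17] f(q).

24

(1 + q^2 + q^6) has coefficients 1,0,1,0,0,0,1 for degrees 0…6.
(1 + q + q^2 + q^3 + q^4) has coefficients 1,1,1,1,1,0,0,0,0,0,0,0,0,0,0,0,0,0 for degrees 0…17.
Multiplying by (1 - q^5 + q^6) gives running coefficients 1,1,1,1,1,-1,0,0,0,0,1,0,0,0,0,0,0,0 for degrees 0…17.
Multiplying by (1 + q^2 + q^4) gives running coefficients 1,1,2,2,3,1,2,0,1,-1,1,0,1,0,1,0,0,0 for degrees 0…17.
Finally multiplying by (1 + 2q)^3, the product of all factors after the first has coefficients 1,7,20,34,47,59,60,48,33,21,7,2,5,14,13,14,12,8 for degrees 0…17.
[q^17] = 1·8 + 1·14 + 1·2 = 24.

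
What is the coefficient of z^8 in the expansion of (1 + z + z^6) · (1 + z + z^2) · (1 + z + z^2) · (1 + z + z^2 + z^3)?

7

(1 + z + z^6) has coefficients 1,1,0,0,0,0,1 for degrees 0…6.
(1 + z + z^2) has coefficients 1,1,1,0,0,0,0,0,0 for degrees 0…8.
Multiplying by (1 + z + z^2) gives running coefficients 1,2,3,2,1,0,0,0,0 for degrees 0…8.
Finally multiplying by (1 + z + z^2 + z^3), the product of all factors after the first has coefficients 1,3,6,8,8,6,3,1,0 for degrees 0…8.
[z^8] = 1·0 + 1·1 + 1·6 = 7.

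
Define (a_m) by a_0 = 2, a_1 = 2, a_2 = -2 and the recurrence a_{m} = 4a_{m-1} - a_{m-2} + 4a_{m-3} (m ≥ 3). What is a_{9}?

The ordinary generating function has denominator 1 - 4x + x^2 - 4x^3.
Iterating the recurrence: a_0,…,a_{9} = 2, 2, -2, -2, 2, 2, -2, -2, 2, 2.

2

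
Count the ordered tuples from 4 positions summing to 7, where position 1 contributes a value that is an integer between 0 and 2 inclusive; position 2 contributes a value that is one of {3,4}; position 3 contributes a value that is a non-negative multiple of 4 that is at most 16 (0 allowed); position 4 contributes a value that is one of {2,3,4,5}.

5

The generating function for the choices is (1 + t + t^2)·(t^3 + t^4)·(1 + t^4 + t^8 + t^12 + t^16)·(t^2 + t^3 + t^4 + t^5); the count is [t^7].
(1 + t + t^2) has coefficients 1,1,1 for degrees 0…2.
(t^3 + t^4) has coefficients 0,0,0,1,1,0,0,0 for degrees 0…7.
Multiplying by (1 + t^4 + t^8 + t^12 + t^16) gives running coefficients 0,0,0,1,1,0,0,1 for degrees 0…7.
Finally multiplying by (t^2 + t^3 + t^4 + t^5), the product of all factors after the first has coefficients 0,0,0,0,0,1,2,2 for degrees 0…7.
[t^7] = 1·2 + 1·2 + 1·1 = 5.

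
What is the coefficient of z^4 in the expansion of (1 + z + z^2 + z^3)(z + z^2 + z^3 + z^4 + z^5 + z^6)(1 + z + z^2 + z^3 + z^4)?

(1 + z + z^2 + z^3) has coefficients 1,1,1,1 for degrees 0…3.
(z + z^2 + z^3 + z^4 + z^5 + z^6) has coefficients 0,1,1,1,1 for degrees 0…4.
Finally multiplying by (1 + z + z^2 + z^3 + z^4), the product of all factors after the first has coefficients 0,1,2,3,4 for degrees 0…4.
[z^4] = 1·4 + 1·3 + 1·2 + 1·1 = 10.

10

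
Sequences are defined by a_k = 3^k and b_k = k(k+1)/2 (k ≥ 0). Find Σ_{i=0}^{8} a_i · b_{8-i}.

7356

The convolution is the t^8 coefficient of A(t)B(t).
Σ = 1·36 + 3·28 + 9·21 + 27·15 + 81·10 + 243·6 + 729·3 + 2187·1 + 6561·0 = 7356.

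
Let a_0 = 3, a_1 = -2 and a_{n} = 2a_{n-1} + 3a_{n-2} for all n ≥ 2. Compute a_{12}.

132863

The ordinary generating function has denominator 1 - 2q - 3q^2.
Iterating the recurrence: a_0,…,a_{12} = 3, -2, 5, 4, 23, 58, 185, 544, 1643, 4918, 14765, 44284, 132863.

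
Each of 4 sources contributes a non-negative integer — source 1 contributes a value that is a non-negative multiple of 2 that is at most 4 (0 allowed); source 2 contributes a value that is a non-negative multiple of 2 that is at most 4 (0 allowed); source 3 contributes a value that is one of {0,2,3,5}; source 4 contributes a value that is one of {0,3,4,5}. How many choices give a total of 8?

12

The generating function for the choices is (1 + z^2 + z^4)·(1 + z^2 + z^4)·(1 + z^2 + z^3 + z^5)·(1 + z^3 + z^4 + z^5); the count is [z^8].
(1 + z^2 + z^4) has coefficients 1,0,1,0,1 for degrees 0…4.
(1 + z^2 + z^4) has coefficients 1,0,1,0,1,0,0,0,0 for degrees 0…8.
Multiplying by (1 + z^2 + z^3 + z^5) gives running coefficients 1,0,2,1,2,2,1,2,0 for degrees 0…8.
Finally multiplying by (1 + z^3 + z^4 + z^5), the product of all factors after the first has coefficients 1,0,2,2,3,5,4,7,5 for degrees 0…8.
[z^8] = 1·5 + 1·4 + 1·3 = 12.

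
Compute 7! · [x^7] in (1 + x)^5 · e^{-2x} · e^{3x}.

The EGF product rule gives c_7 = Σ_{k_1+k_2+k_3=7} C(7; k_1,k_2,k_3) · ∏ g_i(k_i), where (1+x)^5 gives the falling factorial (5)_k; e^{-2x} gives (-2)^k; e^{3x} gives (3)^k.
g_1(k) for k = 0…7: 1, 5, 20, 60, 120, 120, 0, 0.
g_2(k) for k = 0…7: 1, -2, 4, -8, 16, -32, 64, -128.
g_3(k) for k = 0…7: 1, 3, 9, 27, 81, 243, 729, 2187.
First combine the last two factors: h(k) = Σ_j C(k,j)·g_2(j)·g_3(k−j) for k = 0…7: 1, 1, 1, 1, 1, 1, 1, 1.
c_7 = Σ_k C(7,k)·g_1(k)·h(7−k) = 1·1·1 + 7·5·1 + 21·20·1 + 35·60·1 + 35·120·1 + 21·120·1 = 1 + 35 + 420 + 2100 + 4200 + 2520 = 9276.

9276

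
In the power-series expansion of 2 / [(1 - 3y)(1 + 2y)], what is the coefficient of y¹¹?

The denominator gives the recurrence a_n = a_(n−1) + 6a_(n−2) for n ≥ 2; the numerator fixes a_0 = 2, a_1 = 2.
Iterating: 2, 2, 14, 26, 110, 266, 926, 2522, 8078, 23210, 71678, 210938, so a_11 = 210938.

210938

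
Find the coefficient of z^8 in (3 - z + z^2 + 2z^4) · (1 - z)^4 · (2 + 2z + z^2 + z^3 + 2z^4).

(3 - z + z^2 + 2z^4) has coefficients 3,-1,1,0,2 for degrees 0…4.
(1 - z)^4 has coefficients 1,-4,6,-4,1,0,0,0,0 for degrees 0…8.
Finally multiplying by (2 + 2z + z^2 + z^3 + 2z^4), the product of all factors after the first has coefficients 2,-6,5,1,-2,-4,9,-7,2 for degrees 0…8.
[z^8] = 3·2 − 1·(-7) + 1·9 + 2·(-2) = 18.

18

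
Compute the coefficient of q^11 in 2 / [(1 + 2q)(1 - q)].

Partial fractions give a closed form: a_n = (4/3)·(-2)^n + (2/3)·1^n.
At n = 11: a_11 = -2730.

-2730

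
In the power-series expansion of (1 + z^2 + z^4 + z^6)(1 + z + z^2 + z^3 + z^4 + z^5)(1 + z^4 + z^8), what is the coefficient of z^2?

2

(1 + z^2 + z^4 + z^6) has coefficients 1,0,1 for degrees 0…2.
(1 + z + z^2 + z^3 + z^4 + z^5) has coefficients 1,1,1 for degrees 0…2.
Finally multiplying by (1 + z^4 + z^8), the product of all factors after the first has coefficients 1,1,1 for degrees 0…2.
[z^2] = 1·1 + 1·1 = 2.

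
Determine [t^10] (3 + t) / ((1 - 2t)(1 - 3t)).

Partial fractions give a closed form: a_n = (-7)·2^n + (10)·3^n.
At n = 10: a_10 = 583322.

583322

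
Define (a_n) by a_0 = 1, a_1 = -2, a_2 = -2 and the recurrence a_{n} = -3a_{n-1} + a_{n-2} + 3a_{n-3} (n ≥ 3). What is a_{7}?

The ordinary generating function has denominator 1 + 3z - z^2 - 3z^3.
Iterating the recurrence: a_0,…,a_{7} = 1, -2, -2, 7, -29, 88, -272, 817.

817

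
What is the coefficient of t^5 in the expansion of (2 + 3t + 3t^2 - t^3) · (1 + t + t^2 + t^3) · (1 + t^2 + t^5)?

11

(2 + 3t + 3t^2 - t^3) has coefficients 2,3,3,-1 for degrees 0…3.
(1 + t + t^2 + t^3) has coefficients 1,1,1,1,0,0 for degrees 0…5.
Finally multiplying by (1 + t^2 + t^5), the product of all factors after the first has coefficients 1,1,2,2,1,2 for degrees 0…5.
[t^5] = 2·2 + 3·1 + 3·2 − 1·2 = 11.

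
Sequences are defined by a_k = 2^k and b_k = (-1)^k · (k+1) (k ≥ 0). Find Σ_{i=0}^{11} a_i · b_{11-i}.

This is [x^11] in the product of the two ordinary generating functions.
Σ = 1·(-12) + 2·11 + 4·(-10) + 8·9 + 16·(-8) + 32·7 + 64·(-6) + 128·5 + 256·(-4) + 512·3 + 1024·(-2) + 2048·1 = 906.

906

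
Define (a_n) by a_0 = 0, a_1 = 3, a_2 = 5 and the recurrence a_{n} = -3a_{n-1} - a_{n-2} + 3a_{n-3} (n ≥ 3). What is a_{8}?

The ordinary generating function has denominator 1 + 3q + q^2 - 3q^3.
Iterating the recurrence: a_0,…,a_{8} = 0, 3, 5, -18, 58, -141, 311, -618, 1120.

1120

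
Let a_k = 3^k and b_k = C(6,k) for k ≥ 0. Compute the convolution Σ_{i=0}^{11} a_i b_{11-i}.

995328

Write out a_i and b_{11-i} for i = 0,…,11 and sum the products.
Σ = 1·0 + 3·0 + 9·0 + 27·0 + 81·0 + 243·1 + 729·6 + 2187·15 + 6561·20 + 19683·15 + 59049·6 + 177147·1 = 995328.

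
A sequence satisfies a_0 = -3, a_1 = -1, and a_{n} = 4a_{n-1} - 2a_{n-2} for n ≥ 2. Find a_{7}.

1448

The ordinary generating function has denominator 1 - 4z + 2z^2.
Iterating the recurrence: a_0,…,a_{7} = -3, -1, 2, 10, 36, 124, 424, 1448.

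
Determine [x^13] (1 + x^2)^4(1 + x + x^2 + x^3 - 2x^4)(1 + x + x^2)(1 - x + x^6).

(1 + x^2)^4 has coefficients 1,0,4,0,6,0,4,0,1 for degrees 0…8.
(1 + x + x^2 + x^3 - 2x^4) has coefficients 1,1,1,1,-2,0,0,0,0,0,0,0,0,0 for degrees 0…13.
Multiplying by (1 + x + x^2) gives running coefficients 1,2,3,3,0,-1,-2,0,0,0,0,0,0,0 for degrees 0…13.
Finally multiplying by (1 - x + x^6), the product of all factors after the first has coefficients 1,1,1,0,-3,-1,0,4,3,3,0,-1,-2,0 for degrees 0…13.
[x^13] = 1·0 + 4·(-1) + 6·3 + 4·4 + 1·(-1) = 29.

29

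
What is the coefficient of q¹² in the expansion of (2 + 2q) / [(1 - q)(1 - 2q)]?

24572

The denominator gives the recurrence a_n = 3a_(n−1) − 2a_(n−2) for n ≥ 3; the numerator fixes a_0 = 2, a_1 = 8, a_2 = 20.
Iterating: 2, 8, 20, 44, 92, 188, 380, 764, 1532, 3068, 6140, 12284, 24572, so a_12 = 24572.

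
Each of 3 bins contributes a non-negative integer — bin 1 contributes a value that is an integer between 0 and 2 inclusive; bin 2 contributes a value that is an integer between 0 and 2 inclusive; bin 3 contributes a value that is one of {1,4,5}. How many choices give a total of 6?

The generating function for the choices is (1 + q + q²)·(1 + q + q²)·(q + q⁴ + q⁵); the count is [q⁶].
(1 + q + q²) has coefficients 1,1,1 for degrees 0…2.
(1 + q + q²) has coefficients 1,1,1,0,0,0,0 for degrees 0…6.
Finally multiplying by (q + q⁴ + q⁵), the product of all factors after the first has coefficients 0,1,1,1,1,2,2 for degrees 0…6.
[q⁶] = 1·2 + 1·2 + 1·1 = 5.

5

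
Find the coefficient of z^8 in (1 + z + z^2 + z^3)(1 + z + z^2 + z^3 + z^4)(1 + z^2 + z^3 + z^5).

9

(1 + z + z^2 + z^3) has coefficients 1,1,1,1 for degrees 0…3.
(1 + z + z^2 + z^3 + z^4) has coefficients 1,1,1,1,1,0,0,0,0 for degrees 0…8.
Finally multiplying by (1 + z^2 + z^3 + z^5), the product of all factors after the first has coefficients 1,1,2,3,3,3,3,2,1 for degrees 0…8.
[z^8] = 1·1 + 1·2 + 1·3 + 1·3 = 9.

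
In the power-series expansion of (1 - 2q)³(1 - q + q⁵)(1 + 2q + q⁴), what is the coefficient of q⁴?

-31

(1 - 2q)³ has coefficients 1,-6,12,-8 for degrees 0…3.
(1 - q + q⁵) has coefficients 1,-1,0,0,0 for degrees 0…4.
Finally multiplying by (1 + 2q + q⁴), the product of all factors after the first has coefficients 1,1,-2,0,1 for degrees 0…4.
[q⁴] = 1·1 − 6·0 + 12·(-2) − 8·1 = -31.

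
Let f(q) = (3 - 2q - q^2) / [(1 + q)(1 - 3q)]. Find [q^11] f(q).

The denominator gives the recurrence a_n = 2a_(n−1) + 3a_(n−2) for n ≥ 3; the numerator fixes a_0 = 3, a_1 = 4, a_2 = 16.
Iterating: 3, 4, 16, 44, 136, 404, 1216, 3644, 10936, 32804, 98416, 295244, so a_11 = 295244.

295244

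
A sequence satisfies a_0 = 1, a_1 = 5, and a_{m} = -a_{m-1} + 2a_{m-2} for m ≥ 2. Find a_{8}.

-339

The ordinary generating function has denominator 1 + q - 2q^2.
Iterating the recurrence: a_0,…,a_{8} = 1, 5, -3, 13, -19, 45, -83, 173, -339.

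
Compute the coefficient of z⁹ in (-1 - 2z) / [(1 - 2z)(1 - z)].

The denominator gives the recurrence a_n = 3a_(n−1) − 2a_(n−2) for n ≥ 2; the numerator fixes a_0 = -1, a_1 = -5.
Iterating: -1, -5, -13, -29, -61, -125, -253, -509, -1021, -2045, so a_9 = -2045.

-2045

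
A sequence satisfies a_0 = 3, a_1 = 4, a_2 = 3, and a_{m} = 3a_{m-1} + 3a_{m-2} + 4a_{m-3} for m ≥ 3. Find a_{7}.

7804

The ordinary generating function has denominator 1 - 3z - 3z^2 - 4z^3.
Iterating the recurrence: a_0,…,a_{7} = 3, 4, 3, 33, 124, 483, 1953, 7804.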